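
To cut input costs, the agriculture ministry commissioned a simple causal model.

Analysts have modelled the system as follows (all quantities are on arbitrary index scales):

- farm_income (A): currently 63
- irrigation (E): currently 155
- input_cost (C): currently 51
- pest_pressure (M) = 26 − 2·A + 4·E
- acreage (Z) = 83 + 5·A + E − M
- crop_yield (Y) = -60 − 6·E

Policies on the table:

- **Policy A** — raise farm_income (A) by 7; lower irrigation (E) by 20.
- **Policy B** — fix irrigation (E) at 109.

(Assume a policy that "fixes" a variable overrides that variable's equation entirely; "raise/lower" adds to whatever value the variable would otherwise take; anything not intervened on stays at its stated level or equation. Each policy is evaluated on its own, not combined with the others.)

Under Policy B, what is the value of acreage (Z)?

Policy B (E := 109):
  A = 63
  E = 109
  M = 26 − 2·63 + 4·109 = 336
  Z = 83 + 5·63 + 109 − 336 = 171

171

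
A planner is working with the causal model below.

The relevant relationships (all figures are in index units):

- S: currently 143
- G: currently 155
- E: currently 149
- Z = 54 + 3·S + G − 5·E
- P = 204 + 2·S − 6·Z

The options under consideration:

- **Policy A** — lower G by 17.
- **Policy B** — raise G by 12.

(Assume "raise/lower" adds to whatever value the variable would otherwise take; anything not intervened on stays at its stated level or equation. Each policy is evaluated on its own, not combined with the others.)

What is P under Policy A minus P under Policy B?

174

Policy A (G − 17):
  S = 143
  G = 155 − 17 = 138
  E = 149
  Z = 54 + 3·143 + 138 − 5·149 = -124
  P = 204 + 2·143 − 6·(-124) = 1234
Policy B (G + 12):
  S = 143
  G = 155 + 12 = 167
  E = 149
  Z = 54 + 3·143 + 167 − 5·149 = -95
  P = 204 + 2·143 − 6·(-95) = 1060
P: 1234 − 1060 = 174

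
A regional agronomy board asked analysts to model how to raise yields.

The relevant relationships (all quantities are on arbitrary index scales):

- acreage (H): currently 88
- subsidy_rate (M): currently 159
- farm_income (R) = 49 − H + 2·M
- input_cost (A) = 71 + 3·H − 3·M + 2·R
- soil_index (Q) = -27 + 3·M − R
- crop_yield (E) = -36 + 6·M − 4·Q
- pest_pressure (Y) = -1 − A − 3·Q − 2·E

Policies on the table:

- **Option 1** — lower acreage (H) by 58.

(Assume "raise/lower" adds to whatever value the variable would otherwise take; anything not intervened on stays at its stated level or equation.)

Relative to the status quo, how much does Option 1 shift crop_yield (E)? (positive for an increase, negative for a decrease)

232

Baseline:
  H = 88
  M = 159
  R = 49 − 88 + 2·159 = 279
  Q = -27 + 3·159 − 279 = 171
  E = -36 + 6·159 − 4·171 = 234
Option 1 (H − 58):
  H = 88 − 58 = 30
  M = 159
  R = 49 − 30 + 2·159 = 337
  Q = -27 + 3·159 − 337 = 113
  E = -36 + 6·159 − 4·113 = 466
Change in E: 466 − 234 = 232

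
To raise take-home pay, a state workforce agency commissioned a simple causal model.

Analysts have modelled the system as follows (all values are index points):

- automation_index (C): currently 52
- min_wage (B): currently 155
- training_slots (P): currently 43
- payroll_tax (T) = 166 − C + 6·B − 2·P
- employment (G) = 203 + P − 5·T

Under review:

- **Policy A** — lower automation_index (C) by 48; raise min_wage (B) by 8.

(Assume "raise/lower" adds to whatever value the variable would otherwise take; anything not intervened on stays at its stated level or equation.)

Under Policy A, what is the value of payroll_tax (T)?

Policy A (C − 48, B + 8):
  C = 52 − 48 = 4
  B = 155 + 8 = 163
  P = 43
  T = 166 − 4 + 6·163 − 2·43 = 1054

1054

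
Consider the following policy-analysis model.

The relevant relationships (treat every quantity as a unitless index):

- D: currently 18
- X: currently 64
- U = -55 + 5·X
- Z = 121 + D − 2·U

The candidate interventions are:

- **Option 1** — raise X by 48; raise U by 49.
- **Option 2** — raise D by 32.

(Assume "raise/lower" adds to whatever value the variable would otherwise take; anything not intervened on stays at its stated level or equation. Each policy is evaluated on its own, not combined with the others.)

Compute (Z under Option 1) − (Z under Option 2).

-610

Option 1 (X + 48, U + 49):
  D = 18
  X = 64 + 48 = 112
  U = -55 + 5·112 (+49 from intervention) = 554
  Z = 121 + 18 − 2·554 = -969
Option 2 (D + 32):
  D = 18 + 32 = 50
  X = 64
  U = -55 + 5·64 = 265
  Z = 121 + 50 − 2·265 = -359
Z: -969 − (-359) = -610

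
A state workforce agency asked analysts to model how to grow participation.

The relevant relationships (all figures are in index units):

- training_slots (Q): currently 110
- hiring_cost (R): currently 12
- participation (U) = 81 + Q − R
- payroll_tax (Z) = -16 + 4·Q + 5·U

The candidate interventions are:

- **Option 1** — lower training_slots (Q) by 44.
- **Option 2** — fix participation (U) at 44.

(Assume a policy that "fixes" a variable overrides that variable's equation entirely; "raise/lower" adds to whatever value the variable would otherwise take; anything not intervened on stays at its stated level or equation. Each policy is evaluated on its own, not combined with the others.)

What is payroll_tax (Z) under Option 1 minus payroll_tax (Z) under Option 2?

279

Option 1 (Q − 44):
  Q = 110 − 44 = 66
  R = 12
  U = 81 + 66 − 12 = 135
  Z = -16 + 4·66 + 5·135 = 923
Option 2 (U := 44):
  Q = 110
  R = 12
  U = 44
  Z = -16 + 4·110 + 5·44 = 644
Z: 923 − 644 = 279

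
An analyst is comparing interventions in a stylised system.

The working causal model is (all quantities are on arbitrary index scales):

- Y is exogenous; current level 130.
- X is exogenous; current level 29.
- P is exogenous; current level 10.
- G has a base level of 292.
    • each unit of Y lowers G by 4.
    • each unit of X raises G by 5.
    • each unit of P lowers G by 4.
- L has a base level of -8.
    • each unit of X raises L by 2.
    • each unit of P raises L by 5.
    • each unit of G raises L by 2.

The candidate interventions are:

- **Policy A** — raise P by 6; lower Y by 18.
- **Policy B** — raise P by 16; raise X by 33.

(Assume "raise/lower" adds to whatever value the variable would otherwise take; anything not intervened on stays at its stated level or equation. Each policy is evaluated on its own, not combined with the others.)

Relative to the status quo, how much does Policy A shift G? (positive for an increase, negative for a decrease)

Baseline:
  Y = 130
  X = 29
  P = 10
  G = 292 − 4·130 + 5·29 − 4·10 = -123
Policy A (P + 6, Y − 18):
  Y = 130 − 18 = 112
  X = 29
  P = 10 + 6 = 16
  G = 292 − 4·112 + 5·29 − 4·16 = -75
Change in G: -75 − (-123) = 48

48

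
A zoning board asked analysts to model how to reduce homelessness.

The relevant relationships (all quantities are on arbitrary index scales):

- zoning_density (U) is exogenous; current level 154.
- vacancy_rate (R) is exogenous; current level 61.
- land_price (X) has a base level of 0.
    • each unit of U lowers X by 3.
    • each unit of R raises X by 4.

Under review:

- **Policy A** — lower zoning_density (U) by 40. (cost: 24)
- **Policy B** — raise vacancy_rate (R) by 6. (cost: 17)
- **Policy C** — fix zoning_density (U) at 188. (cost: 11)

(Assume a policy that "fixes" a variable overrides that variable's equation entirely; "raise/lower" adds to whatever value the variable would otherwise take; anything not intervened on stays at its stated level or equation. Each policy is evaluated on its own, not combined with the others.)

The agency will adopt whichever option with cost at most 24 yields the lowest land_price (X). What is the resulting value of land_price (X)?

Policy A (U − 40):
  U = 154 − 40 = 114
  R = 61
  X = 0 − 3·114 + 4·61 = -98
Policy B (R + 6):
  U = 154
  R = 61 + 6 = 67
  X = 0 − 3·154 + 4·67 = -194
Policy C (U := 188):
  U = 188
  R = 61
  X = 0 − 3·188 + 4·61 = -320
Comparing — Policy A: X=-98, Policy B: X=-194, Policy C: X=-320. Lowest is -320 (Policy C).

-320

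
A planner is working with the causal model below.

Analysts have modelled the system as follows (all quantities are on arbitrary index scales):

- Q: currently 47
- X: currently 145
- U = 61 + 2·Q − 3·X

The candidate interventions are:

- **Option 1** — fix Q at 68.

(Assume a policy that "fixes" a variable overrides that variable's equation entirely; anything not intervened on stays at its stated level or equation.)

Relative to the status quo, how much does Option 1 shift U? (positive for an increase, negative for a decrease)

42

Baseline:
  Q = 47
  X = 145
  U = 61 + 2·47 − 3·145 = -280
Option 1 (Q := 68):
  Q = 68
  X = 145
  U = 61 + 2·68 − 3·145 = -238
Change in U: -238 − (-280) = 42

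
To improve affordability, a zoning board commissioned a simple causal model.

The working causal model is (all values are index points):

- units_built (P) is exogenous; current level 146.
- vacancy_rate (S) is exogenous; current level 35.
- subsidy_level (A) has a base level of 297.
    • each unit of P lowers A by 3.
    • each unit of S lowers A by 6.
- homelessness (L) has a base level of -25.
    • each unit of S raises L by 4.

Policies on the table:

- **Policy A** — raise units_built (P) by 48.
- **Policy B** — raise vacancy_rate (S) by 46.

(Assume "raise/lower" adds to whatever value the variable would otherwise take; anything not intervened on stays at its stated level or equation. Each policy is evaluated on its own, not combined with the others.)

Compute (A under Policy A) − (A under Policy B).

Policy A (P + 48):
  P = 146 + 48 = 194
  S = 35
  A = 297 − 3·194 − 6·35 = -495
Policy B (S + 46):
  P = 146
  S = 35 + 46 = 81
  A = 297 − 3·146 − 6·81 = -627
A: -495 − (-627) = 132

132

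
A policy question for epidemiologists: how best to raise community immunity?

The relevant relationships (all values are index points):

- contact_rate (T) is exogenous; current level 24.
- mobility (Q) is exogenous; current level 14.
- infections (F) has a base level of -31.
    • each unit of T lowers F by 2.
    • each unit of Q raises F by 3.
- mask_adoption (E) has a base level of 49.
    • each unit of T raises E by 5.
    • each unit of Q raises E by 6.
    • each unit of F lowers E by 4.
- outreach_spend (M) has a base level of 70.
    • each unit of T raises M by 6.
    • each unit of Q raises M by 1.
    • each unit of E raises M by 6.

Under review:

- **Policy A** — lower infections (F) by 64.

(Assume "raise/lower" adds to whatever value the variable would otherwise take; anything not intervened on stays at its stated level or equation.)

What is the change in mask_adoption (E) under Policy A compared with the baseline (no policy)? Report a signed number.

Baseline:
  T = 24
  Q = 14
  F = -31 − 2·24 + 3·14 = -37
  E = 49 + 5·24 + 6·14 − 4·(-37) = 401
Policy A (F − 64):
  T = 24
  Q = 14
  F = -31 − 2·24 + 3·14 (−64 from intervention) = -101
  E = 49 + 5·24 + 6·14 − 4·(-101) = 657
Change in E: 657 − 401 = 256

256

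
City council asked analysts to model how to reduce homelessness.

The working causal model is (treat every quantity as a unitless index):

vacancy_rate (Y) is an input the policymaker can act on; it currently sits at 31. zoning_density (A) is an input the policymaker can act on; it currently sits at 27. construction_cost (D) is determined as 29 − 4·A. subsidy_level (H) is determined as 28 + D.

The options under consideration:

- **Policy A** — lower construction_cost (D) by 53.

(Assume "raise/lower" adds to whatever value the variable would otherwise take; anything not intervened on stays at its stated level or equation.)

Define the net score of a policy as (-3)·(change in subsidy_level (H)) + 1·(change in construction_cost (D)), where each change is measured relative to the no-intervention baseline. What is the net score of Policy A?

Baseline:
  A = 27
  D = 29 − 4·27 = -79
  H = 28 + (-79) = -51
Policy A (D − 53):
  A = 27
  D = 29 − 4·27 (−53 from intervention) = -132
  H = 28 + (-132) = -104
ΔH = -104 − (-51) = -53; ΔD = -132 − (-79) = -53
Score = (-3)·(-53) + 1·(-53) = 106

106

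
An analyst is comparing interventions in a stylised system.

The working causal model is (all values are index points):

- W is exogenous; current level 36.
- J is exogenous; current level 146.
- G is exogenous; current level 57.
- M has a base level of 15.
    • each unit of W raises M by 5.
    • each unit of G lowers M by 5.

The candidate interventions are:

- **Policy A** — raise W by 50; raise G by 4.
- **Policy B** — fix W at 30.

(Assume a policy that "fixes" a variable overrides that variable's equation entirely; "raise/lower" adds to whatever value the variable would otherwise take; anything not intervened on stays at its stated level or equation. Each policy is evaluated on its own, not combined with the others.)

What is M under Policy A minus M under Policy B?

260

Policy A (W + 50, G + 4):
  W = 36 + 50 = 86
  G = 57 + 4 = 61
  M = 15 + 5·86 − 5·61 = 140
Policy B (W := 30):
  W = 30
  G = 57
  M = 15 + 5·30 − 5·57 = -120
M: 140 − (-120) = 260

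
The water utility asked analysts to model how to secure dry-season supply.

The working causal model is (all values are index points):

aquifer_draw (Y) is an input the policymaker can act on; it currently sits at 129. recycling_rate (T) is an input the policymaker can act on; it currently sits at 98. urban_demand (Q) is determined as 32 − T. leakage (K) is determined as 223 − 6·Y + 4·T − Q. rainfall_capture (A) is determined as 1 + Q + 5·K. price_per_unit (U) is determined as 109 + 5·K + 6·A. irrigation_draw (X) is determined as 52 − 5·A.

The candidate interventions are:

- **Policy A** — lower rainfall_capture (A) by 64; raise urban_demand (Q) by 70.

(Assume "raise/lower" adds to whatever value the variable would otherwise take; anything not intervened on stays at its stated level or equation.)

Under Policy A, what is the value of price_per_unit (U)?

Policy A (A − 64, Q + 70):
  Y = 129
  T = 98
  Q = 32 − 98 (+70 from intervention) = 4
  K = 223 − 6·129 + 4·98 − 4 = -163
  A = 1 + 4 + 5·(-163) (−64 from intervention) = -874
  U = 109 + 5·(-163) + 6·(-874) = -5950

-5950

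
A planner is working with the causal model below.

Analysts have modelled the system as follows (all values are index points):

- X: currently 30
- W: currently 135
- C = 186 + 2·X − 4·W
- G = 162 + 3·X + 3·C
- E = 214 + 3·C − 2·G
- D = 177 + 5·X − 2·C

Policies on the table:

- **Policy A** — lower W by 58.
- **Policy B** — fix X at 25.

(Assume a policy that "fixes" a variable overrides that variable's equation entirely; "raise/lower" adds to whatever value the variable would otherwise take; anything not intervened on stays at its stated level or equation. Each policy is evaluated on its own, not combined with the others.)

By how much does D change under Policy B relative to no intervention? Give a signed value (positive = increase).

Baseline:
  X = 30
  W = 135
  C = 186 + 2·30 − 4·135 = -294
  D = 177 + 5·30 − 2·(-294) = 915
Policy B (X := 25):
  X = 25
  W = 135
  C = 186 + 2·25 − 4·135 = -304
  D = 177 + 5·25 − 2·(-304) = 910
Change in D: 910 − 915 = -5

-5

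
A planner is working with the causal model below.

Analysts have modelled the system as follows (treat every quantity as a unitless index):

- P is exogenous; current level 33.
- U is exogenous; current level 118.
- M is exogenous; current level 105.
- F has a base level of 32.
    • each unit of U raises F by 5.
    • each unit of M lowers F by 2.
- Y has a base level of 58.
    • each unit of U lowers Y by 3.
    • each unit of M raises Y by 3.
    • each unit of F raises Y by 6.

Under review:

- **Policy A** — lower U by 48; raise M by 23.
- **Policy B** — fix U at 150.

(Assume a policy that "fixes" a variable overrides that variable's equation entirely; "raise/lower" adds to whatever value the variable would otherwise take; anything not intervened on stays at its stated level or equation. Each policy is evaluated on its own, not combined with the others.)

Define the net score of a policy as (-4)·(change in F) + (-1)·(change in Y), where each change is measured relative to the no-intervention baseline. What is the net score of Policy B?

-1504

Baseline:
  U = 118
  M = 105
  F = 32 + 5·118 − 2·105 = 412
  Y = 58 − 3·118 + 3·105 + 6·412 = 2491
Policy B (U := 150):
  U = 150
  M = 105
  F = 32 + 5·150 − 2·105 = 572
  Y = 58 − 3·150 + 3·105 + 6·572 = 3355
ΔF = 572 − 412 = 160; ΔY = 3355 − 2491 = 864
Score = (-4)·160 + (-1)·864 = -1504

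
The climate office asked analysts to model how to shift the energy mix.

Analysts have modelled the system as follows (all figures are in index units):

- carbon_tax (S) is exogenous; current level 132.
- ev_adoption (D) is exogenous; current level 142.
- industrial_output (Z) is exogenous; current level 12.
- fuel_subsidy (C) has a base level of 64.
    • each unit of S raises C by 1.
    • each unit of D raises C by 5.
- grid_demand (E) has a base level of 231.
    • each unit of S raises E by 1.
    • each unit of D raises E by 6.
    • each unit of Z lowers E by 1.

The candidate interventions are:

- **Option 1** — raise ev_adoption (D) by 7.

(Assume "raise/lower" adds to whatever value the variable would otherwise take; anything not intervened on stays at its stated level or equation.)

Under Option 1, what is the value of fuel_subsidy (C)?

Option 1 (D + 7):
  S = 132
  D = 142 + 7 = 149
  C = 64 + 132 + 5·149 = 941

941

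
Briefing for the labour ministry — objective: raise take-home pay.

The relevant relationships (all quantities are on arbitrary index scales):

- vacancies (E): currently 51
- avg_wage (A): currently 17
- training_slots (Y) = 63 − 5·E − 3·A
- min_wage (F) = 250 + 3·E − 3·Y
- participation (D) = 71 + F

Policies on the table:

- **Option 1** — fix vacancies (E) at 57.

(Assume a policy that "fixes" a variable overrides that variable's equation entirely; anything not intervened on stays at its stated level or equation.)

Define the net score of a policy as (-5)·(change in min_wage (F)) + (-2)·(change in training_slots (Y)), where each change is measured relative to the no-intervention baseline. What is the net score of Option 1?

-480

Baseline:
  E = 51
  A = 17
  Y = 63 − 5·51 − 3·17 = -243
  F = 250 + 3·51 − 3·(-243) = 1132
Option 1 (E := 57):
  E = 57
  A = 17
  Y = 63 − 5·57 − 3·17 = -273
  F = 250 + 3·57 − 3·(-273) = 1240
ΔF = 1240 − 1132 = 108; ΔY = -273 − (-243) = -30
Score = (-5)·108 + (-2)·(-30) = -480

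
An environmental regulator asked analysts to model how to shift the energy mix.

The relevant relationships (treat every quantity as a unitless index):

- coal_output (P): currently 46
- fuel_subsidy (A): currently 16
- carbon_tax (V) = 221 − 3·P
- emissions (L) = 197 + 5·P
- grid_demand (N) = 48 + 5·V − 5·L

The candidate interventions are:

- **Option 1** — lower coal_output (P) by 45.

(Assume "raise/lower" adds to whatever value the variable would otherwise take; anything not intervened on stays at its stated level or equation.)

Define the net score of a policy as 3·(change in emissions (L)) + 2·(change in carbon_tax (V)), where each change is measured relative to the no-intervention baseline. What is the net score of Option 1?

-405

Baseline:
  P = 46
  V = 221 − 3·46 = 83
  L = 197 + 5·46 = 427
Option 1 (P − 45):
  P = 46 − 45 = 1
  V = 221 − 3·1 = 218
  L = 197 + 5·1 = 202
ΔL = 202 − 427 = -225; ΔV = 218 − 83 = 135
Score = 3·(-225) + 2·135 = -405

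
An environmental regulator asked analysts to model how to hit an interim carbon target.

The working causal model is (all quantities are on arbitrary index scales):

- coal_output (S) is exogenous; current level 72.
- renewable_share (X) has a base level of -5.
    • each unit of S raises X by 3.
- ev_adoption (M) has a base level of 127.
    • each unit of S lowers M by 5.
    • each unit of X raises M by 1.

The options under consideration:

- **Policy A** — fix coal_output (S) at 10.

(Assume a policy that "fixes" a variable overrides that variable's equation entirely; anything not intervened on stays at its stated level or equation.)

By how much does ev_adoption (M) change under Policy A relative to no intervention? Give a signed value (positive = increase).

124

Baseline:
  S = 72
  X = -5 + 3·72 = 211
  M = 127 − 5·72 + 211 = -22
Policy A (S := 10):
  S = 10
  X = -5 + 3·10 = 25
  M = 127 − 5·10 + 25 = 102
Change in M: 102 − (-22) = 124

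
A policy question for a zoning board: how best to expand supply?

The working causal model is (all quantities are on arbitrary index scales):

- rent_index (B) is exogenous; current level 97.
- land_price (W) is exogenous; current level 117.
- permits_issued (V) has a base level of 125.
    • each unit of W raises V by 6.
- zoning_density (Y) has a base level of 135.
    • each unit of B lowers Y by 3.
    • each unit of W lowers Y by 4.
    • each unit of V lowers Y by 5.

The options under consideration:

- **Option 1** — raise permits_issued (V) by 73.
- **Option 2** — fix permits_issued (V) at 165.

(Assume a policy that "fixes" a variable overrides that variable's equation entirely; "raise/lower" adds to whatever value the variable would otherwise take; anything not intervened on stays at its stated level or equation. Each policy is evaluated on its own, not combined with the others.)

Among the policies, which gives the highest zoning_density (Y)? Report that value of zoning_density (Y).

Option 1 (V + 73):
  B = 97
  W = 117
  V = 125 + 6·117 (+73 from intervention) = 900
  Y = 135 − 3·97 − 4·117 − 5·900 = -5124
Option 2 (V := 165):
  B = 97
  W = 117
  V = 165
  Y = 135 − 3·97 − 4·117 − 5·165 = -1449
Comparing — Option 1: Y=-5124, Option 2: Y=-1449. Highest is -1449 (Option 2).

-1449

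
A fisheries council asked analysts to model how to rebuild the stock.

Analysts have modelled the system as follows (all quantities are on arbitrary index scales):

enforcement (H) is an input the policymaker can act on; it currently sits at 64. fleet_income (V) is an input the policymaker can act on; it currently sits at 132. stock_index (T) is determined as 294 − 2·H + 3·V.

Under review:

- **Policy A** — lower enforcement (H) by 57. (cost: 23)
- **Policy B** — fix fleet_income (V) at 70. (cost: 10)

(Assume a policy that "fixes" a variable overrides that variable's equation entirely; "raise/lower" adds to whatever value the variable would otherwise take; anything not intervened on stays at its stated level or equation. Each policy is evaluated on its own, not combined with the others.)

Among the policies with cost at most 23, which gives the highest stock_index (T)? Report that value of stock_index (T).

676

Policy A (H − 57):
  H = 64 − 57 = 7
  V = 132
  T = 294 − 2·7 + 3·132 = 676
Policy B (V := 70):
  H = 64
  V = 70
  T = 294 − 2·64 + 3·70 = 376
Comparing — Policy A: T=676, Policy B: T=376. Highest is 676 (Policy A).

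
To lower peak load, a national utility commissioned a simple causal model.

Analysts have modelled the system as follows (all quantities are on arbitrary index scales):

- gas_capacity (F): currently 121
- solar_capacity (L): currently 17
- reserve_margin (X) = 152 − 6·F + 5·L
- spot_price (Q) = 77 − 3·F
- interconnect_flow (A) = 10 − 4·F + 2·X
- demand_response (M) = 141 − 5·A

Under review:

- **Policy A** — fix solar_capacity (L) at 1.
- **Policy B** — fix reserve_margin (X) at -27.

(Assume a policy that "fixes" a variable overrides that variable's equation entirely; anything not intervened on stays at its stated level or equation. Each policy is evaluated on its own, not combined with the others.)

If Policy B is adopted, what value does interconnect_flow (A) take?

Policy B (X := -27):
  F = 121
  L = 17
  X = -27
  A = 10 − 4·121 + 2·(-27) = -528

-528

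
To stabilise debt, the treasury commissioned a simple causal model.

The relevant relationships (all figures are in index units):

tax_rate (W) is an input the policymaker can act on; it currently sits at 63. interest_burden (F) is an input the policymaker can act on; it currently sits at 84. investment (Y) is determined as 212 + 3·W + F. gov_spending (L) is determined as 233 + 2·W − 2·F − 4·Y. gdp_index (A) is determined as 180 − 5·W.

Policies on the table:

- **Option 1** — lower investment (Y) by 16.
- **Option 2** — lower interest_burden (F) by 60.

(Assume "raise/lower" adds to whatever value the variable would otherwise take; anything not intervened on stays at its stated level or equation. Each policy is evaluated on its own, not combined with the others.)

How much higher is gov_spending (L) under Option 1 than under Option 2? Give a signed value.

-296

Option 1 (Y − 16):
  W = 63
  F = 84
  Y = 212 + 3·63 + 84 (−16 from intervention) = 469
  L = 233 + 2·63 − 2·84 − 4·469 = -1685
Option 2 (F − 60):
  W = 63
  F = 84 − 60 = 24
  Y = 212 + 3·63 + 24 = 425
  L = 233 + 2·63 − 2·24 − 4·425 = -1389
L: -1685 − (-1389) = -296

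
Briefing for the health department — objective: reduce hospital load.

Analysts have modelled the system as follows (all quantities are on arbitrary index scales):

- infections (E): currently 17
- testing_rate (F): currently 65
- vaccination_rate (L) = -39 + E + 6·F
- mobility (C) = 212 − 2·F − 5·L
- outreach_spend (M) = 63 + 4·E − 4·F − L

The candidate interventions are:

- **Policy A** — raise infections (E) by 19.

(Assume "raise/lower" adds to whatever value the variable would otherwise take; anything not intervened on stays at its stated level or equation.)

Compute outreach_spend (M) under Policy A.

Policy A (E + 19):
  E = 17 + 19 = 36
  F = 65
  L = -39 + 36 + 6·65 = 387
  M = 63 + 4·36 − 4·65 − 387 = -440

-440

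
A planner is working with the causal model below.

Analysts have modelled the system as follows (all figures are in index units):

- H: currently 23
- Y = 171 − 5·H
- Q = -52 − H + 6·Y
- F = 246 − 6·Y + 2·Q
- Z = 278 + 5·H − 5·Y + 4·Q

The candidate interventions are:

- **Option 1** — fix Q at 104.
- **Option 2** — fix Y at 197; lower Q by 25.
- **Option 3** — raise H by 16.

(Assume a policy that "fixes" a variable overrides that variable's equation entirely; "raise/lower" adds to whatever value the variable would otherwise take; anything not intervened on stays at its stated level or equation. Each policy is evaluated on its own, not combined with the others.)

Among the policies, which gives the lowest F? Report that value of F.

Option 1 (Q := 104):
  H = 23
  Y = 171 − 5·23 = 56
  Q = 104
  F = 246 − 6·56 + 2·104 = 118
Option 2 (Y := 197, Q − 25):
  H = 23
  Y = 197
  Q = -52 − 23 + 6·197 (−25 from intervention) = 1082
  F = 246 − 6·197 + 2·1082 = 1228
Option 3 (H + 16):
  H = 23 + 16 = 39
  Y = 171 − 5·39 = -24
  Q = -52 − 39 + 6·(-24) = -235
  F = 246 − 6·(-24) + 2·(-235) = -80
Comparing — Option 1: F=118, Option 2: F=1228, Option 3: F=-80. Lowest is -80 (Option 3).

-80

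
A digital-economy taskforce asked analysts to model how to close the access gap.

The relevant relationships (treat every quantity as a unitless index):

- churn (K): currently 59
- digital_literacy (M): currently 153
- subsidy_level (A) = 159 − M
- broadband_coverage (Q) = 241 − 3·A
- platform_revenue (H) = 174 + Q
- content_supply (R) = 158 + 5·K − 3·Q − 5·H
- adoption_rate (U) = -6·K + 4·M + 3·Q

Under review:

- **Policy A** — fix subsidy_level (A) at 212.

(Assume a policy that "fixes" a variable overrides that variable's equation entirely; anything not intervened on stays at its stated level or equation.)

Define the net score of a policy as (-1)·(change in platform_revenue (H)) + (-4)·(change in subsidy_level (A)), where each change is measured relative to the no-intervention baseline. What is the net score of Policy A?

-206

Baseline:
  M = 153
  A = 159 − 153 = 6
  Q = 241 − 3·6 = 223
  H = 174 + 223 = 397
Policy A (A := 212):
  M = 153
  A = 212
  Q = 241 − 3·212 = -395
  H = 174 + (-395) = -221
ΔH = -221 − 397 = -618; ΔA = 212 − 6 = 206
Score = (-1)·(-618) + (-4)·206 = -206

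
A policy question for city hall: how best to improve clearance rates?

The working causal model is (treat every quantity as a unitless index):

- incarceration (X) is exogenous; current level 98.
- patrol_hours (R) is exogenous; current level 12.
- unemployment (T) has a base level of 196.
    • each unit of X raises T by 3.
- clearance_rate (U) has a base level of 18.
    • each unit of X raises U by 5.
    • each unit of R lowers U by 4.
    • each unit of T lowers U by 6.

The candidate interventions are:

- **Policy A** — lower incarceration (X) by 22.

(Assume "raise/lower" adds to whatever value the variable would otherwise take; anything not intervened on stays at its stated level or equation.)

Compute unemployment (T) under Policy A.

Policy A (X − 22):
  X = 98 − 22 = 76
  T = 196 + 3·76 = 424

424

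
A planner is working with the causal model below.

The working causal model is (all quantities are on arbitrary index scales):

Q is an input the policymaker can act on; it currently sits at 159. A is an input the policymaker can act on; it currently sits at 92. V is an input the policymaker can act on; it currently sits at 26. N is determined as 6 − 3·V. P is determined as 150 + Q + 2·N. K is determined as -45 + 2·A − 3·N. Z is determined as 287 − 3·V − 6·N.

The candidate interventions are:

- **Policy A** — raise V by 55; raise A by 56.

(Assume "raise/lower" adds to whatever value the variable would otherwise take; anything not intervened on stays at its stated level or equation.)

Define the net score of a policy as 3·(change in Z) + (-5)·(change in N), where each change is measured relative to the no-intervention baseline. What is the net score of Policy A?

Baseline:
  V = 26
  N = 6 − 3·26 = -72
  Z = 287 − 3·26 − 6·(-72) = 641
Policy A (V + 55, A + 56):
  V = 26 + 55 = 81
  N = 6 − 3·81 = -237
  Z = 287 − 3·81 − 6·(-237) = 1466
ΔZ = 1466 − 641 = 825; ΔN = -237 − (-72) = -165
Score = 3·825 + (-5)·(-165) = 3300

3300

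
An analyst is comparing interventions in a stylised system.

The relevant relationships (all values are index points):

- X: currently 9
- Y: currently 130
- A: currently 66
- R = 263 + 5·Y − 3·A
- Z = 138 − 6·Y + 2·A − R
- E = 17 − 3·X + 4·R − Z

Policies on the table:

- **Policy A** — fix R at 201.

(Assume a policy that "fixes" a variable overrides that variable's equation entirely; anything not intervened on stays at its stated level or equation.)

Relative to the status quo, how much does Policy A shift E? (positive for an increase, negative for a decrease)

Baseline:
  X = 9
  Y = 130
  A = 66
  R = 263 + 5·130 − 3·66 = 715
  Z = 138 − 6·130 + 2·66 − 715 = -1225
  E = 17 − 3·9 + 4·715 − (-1225) = 4075
Policy A (R := 201):
  X = 9
  Y = 130
  A = 66
  R = 201
  Z = 138 − 6·130 + 2·66 − 201 = -711
  E = 17 − 3·9 + 4·201 − (-711) = 1505
Change in E: 1505 − 4075 = -2570

-2570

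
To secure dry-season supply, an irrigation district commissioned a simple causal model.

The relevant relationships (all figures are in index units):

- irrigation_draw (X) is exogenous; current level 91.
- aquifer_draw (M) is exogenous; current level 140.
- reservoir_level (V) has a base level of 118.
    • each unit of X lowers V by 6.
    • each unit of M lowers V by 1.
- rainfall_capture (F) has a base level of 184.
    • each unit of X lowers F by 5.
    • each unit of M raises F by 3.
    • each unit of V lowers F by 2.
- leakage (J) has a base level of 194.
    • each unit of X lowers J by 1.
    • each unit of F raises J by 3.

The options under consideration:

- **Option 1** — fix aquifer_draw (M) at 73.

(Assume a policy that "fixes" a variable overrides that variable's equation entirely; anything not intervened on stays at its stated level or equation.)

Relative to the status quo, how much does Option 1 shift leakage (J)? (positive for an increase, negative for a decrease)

-1005

Baseline:
  X = 91
  M = 140
  V = 118 − 6·91 − 140 = -568
  F = 184 − 5·91 + 3·140 − 2·(-568) = 1285
  J = 194 − 91 + 3·1285 = 3958
Option 1 (M := 73):
  X = 91
  M = 73
  V = 118 − 6·91 − 73 = -501
  F = 184 − 5·91 + 3·73 − 2·(-501) = 950
  J = 194 − 91 + 3·950 = 2953
Change in J: 2953 − 3958 = -1005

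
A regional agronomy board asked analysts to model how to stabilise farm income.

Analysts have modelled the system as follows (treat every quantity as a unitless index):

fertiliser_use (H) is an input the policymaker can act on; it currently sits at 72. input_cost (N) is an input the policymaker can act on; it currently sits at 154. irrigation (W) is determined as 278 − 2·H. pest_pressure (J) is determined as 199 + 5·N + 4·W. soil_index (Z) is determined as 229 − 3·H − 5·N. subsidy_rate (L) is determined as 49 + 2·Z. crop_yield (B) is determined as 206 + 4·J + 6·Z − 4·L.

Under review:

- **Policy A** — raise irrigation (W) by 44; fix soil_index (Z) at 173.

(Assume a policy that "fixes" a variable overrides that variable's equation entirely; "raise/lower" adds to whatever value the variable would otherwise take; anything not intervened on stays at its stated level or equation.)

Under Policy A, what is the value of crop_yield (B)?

6388

Policy A (W + 44, Z := 173):
  H = 72
  N = 154
  W = 278 − 2·72 (+44 from intervention) = 178
  J = 199 + 5·154 + 4·178 = 1681
  Z = 173
  L = 49 + 2·173 = 395
  B = 206 + 4·1681 + 6·173 − 4·395 = 6388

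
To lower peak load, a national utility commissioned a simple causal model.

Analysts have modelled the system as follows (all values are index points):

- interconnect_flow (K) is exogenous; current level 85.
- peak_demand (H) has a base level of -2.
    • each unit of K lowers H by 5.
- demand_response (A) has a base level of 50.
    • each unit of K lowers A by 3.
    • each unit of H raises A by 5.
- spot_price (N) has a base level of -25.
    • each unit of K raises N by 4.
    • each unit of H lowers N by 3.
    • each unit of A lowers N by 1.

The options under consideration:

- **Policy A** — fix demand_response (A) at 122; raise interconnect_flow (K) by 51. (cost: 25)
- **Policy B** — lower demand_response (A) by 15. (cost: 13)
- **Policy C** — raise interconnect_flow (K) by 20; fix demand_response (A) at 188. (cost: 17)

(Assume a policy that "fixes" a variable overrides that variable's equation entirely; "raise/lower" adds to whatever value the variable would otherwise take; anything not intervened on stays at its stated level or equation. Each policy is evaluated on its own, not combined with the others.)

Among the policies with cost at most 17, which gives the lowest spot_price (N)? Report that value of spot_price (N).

Policy B (A − 15):
  K = 85
  H = -2 − 5·85 = -427
  A = 50 − 3·85 + 5·(-427) (−15 from intervention) = -2355
  N = -25 + 4·85 − 3·(-427) − (-2355) = 3951
Policy C (K + 20, A := 188):
  K = 85 + 20 = 105
  H = -2 − 5·105 = -527
  A = 188
  N = -25 + 4·105 − 3·(-527) − 188 = 1788
Comparing — Policy B: N=3951, Policy C: N=1788. Lowest is 1788 (Policy C).

1788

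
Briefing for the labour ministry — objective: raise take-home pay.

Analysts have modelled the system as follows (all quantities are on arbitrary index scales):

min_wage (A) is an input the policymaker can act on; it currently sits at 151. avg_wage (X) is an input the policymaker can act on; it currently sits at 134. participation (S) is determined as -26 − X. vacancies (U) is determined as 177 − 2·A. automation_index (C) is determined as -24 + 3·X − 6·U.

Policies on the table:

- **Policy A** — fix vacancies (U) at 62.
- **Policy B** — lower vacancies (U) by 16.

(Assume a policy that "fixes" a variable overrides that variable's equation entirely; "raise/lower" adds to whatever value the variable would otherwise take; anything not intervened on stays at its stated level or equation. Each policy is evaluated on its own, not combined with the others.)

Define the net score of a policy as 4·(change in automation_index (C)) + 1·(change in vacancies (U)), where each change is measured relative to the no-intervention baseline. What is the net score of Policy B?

368

Baseline:
  A = 151
  X = 134
  U = 177 − 2·151 = -125
  C = -24 + 3·134 − 6·(-125) = 1128
Policy B (U − 16):
  A = 151
  X = 134
  U = 177 − 2·151 (−16 from intervention) = -141
  C = -24 + 3·134 − 6·(-141) = 1224
ΔC = 1224 − 1128 = 96; ΔU = -141 − (-125) = -16
Score = 4·96 + 1·(-16) = 368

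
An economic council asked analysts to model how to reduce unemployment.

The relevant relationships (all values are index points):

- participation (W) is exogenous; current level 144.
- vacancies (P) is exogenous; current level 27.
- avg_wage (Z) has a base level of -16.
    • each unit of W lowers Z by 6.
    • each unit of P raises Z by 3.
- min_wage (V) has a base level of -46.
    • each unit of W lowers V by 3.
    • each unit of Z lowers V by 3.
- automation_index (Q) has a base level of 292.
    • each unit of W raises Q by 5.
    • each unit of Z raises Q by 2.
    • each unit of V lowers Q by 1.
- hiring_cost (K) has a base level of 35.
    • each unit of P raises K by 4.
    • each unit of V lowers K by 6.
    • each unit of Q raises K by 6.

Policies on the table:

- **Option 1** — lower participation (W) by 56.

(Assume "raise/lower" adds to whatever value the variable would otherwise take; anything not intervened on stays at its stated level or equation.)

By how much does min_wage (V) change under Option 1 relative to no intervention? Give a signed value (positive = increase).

-840

Baseline:
  W = 144
  P = 27
  Z = -16 − 6·144 + 3·27 = -799
  V = -46 − 3·144 − 3·(-799) = 1919
Option 1 (W − 56):
  W = 144 − 56 = 88
  P = 27
  Z = -16 − 6·88 + 3·27 = -463
  V = -46 − 3·88 − 3·(-463) = 1079
Change in V: 1079 − 1919 = -840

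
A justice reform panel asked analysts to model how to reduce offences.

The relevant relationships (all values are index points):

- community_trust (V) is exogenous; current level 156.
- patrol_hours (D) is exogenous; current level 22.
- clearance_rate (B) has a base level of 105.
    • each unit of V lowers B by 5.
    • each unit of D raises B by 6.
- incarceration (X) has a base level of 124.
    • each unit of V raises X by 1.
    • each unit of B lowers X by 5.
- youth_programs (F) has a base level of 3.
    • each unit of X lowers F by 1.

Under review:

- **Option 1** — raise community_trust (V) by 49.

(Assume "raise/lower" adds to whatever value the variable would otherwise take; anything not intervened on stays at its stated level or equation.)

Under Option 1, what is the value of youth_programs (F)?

Option 1 (V + 49):
  V = 156 + 49 = 205
  D = 22
  B = 105 − 5·205 + 6·22 = -788
  X = 124 + 205 − 5·(-788) = 4269
  F = 3 − 4269 = -4266

-4266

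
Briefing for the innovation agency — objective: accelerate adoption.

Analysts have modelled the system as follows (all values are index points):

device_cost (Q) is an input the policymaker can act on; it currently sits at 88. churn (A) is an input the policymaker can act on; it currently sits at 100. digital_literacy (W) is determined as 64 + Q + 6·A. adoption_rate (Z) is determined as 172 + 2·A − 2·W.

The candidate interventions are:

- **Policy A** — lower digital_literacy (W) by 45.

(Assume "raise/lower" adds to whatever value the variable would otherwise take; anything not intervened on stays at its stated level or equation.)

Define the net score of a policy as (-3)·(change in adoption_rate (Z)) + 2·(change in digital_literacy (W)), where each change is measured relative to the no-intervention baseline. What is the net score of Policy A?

-360

Baseline:
  Q = 88
  A = 100
  W = 64 + 88 + 6·100 = 752
  Z = 172 + 2·100 − 2·752 = -1132
Policy A (W − 45):
  Q = 88
  A = 100
  W = 64 + 88 + 6·100 (−45 from intervention) = 707
  Z = 172 + 2·100 − 2·707 = -1042
ΔZ = -1042 − (-1132) = 90; ΔW = 707 − 752 = -45
Score = (-3)·90 + 2·(-45) = -360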